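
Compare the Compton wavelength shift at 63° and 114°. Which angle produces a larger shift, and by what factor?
114° produces the larger shift by a factor of 2.576

Calculate both shifts using Δλ = λ_C(1 - cos θ):

For θ₁ = 63°:
Δλ₁ = 2.4263 × (1 - cos(63°))
Δλ₁ = 2.4263 × 0.5460
Δλ₁ = 1.3248 pm

For θ₂ = 114°:
Δλ₂ = 2.4263 × (1 - cos(114°))
Δλ₂ = 2.4263 × 1.4067
Δλ₂ = 3.4132 pm

The 114° angle produces the larger shift.
Ratio: 3.4132/1.3248 = 2.576

(Intermediate values are shown rounded; full precision is carried through to the final answer.)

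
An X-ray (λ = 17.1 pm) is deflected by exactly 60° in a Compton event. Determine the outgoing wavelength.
18.3132 pm

Using the Compton formula: λ' = λ + λ_C(1 − cos θ)

For θ = 60°, cos θ = 1/2 (exact) = 0.5000, so:
1 − cos 60° = 1 − (1/2) = 0.5000

Δλ = λ_C × 0.5000 = 2.4263 × 0.5000 = 1.2132 pm

λ' = 17.1 + 1.2132 = 18.3132 pm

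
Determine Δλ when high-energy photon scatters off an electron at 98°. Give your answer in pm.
2.7640 pm

Using the Compton scattering formula:
Δλ = λ_C(1 - cos θ)

where λ_C = h/(m_e·c) ≈ 2.4263 pm is the Compton wavelength of an electron.

For θ = 98°:
cos(98°) = -0.1392
1 - cos(98°) = 1.1392

Δλ = 2.4263 × 1.1392
Δλ = 2.7640 pm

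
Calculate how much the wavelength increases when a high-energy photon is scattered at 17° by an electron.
0.1060 pm

Using the Compton scattering formula:
Δλ = λ_C(1 - cos θ)

where λ_C = h/(m_e·c) ≈ 2.4263 pm is the Compton wavelength of an electron.

For θ = 17°:
cos(17°) = 0.9563
1 - cos(17°) = 0.0437

Δλ = 2.4263 × 0.0437
Δλ = 0.1060 pm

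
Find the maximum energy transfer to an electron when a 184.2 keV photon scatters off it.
77.1655 keV

Maximum energy transfer occurs at θ = 180° (backscattering).

Initial photon: E₀ = 184.2 keV → λ₀ = 6.7310 pm

Maximum Compton shift (at 180°):
Δλ_max = 2λ_C = 2 × 2.4263 = 4.8526 pm

Final wavelength:
λ' = 6.7310 + 4.8526 = 11.5836 pm

Minimum photon energy (maximum energy to electron):
E'_min = hc/λ' = 107.0345 keV

Maximum electron kinetic energy:
K_max = E₀ - E'_min = 184.2000 - 107.0345 = 77.1655 keV

(Intermediate values are shown rounded; full precision is carried through to the final answer.)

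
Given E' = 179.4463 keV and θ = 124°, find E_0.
396.5998 keV

Convert final energy to wavelength (hc ≈ 1239.842 keV·pm):
λ' = hc/E' = 1239.842 / 179.4463 = 6.9093 pm

Calculate the Compton shift:
Δλ = λ_C(1 - cos(124°))
Δλ = 2.4263 × (1 - cos(124°))
Δλ = 3.7831 pm

Initial wavelength:
λ = λ' - Δλ = 6.9093 - 3.7831 = 3.1262 pm

Initial energy:
E = hc/λ = 1239.842 / 3.1262 = 396.5998 keV

(Intermediate values are shown rounded; full precision is carried through to the final answer.)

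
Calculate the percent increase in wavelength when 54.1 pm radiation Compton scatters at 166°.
8.8365%

Calculate the Compton shift:
Δλ = λ_C(1 - cos(166°))
Δλ = 2.4263 × (1 - cos(166°))
Δλ = 2.4263 × 1.9703
Δλ = 4.7805 pm

Percentage change:
(Δλ/λ₀) × 100 = (4.7805/54.1) × 100
= 8.8365%

(Intermediate values are shown rounded; full precision is carried through to the final answer.)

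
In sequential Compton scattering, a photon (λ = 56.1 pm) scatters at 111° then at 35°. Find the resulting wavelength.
59.8346 pm

Apply Compton shift twice:

First scattering at θ₁ = 111°:
Δλ₁ = λ_C(1 - cos(111°))
Δλ₁ = 2.4263 × 1.3584
Δλ₁ = 3.2958 pm

After first scattering:
λ₁ = 56.1 + 3.2958 = 59.3958 pm

Second scattering at θ₂ = 35°:
Δλ₂ = λ_C(1 - cos(35°))
Δλ₂ = 2.4263 × 0.1808
Δλ₂ = 0.4388 pm

Final wavelength:
λ₂ = 59.3958 + 0.4388 = 59.8346 pm

Total shift: Δλ_total = 3.2958 + 0.4388 = 3.7346 pm

(Intermediate values are shown rounded; full precision is carried through to the final answer.)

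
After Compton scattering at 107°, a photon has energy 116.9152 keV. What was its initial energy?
165.9999 keV

Convert final energy to wavelength (hc ≈ 1239.842 keV·pm):
λ' = hc/E' = 1239.842 / 116.9152 = 10.6046 pm

Calculate the Compton shift:
Δλ = λ_C(1 - cos(107°))
Δλ = 2.4263 × (1 - cos(107°))
Δλ = 3.1357 pm

Initial wavelength:
λ = λ' - Δλ = 10.6046 - 3.1357 = 7.4689 pm

Initial energy:
E = hc/λ = 1239.842 / 7.4689 = 165.9999 keV

(Intermediate values are shown rounded; full precision is carried through to the final answer.)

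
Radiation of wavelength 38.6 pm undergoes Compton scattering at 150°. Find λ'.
43.1276 pm

Using the Compton formula: λ' = λ + λ_C(1 − cos θ)

For θ = 150°, cos θ = -√3/2 (exact) ≈ -0.8660, so:
1 − cos 150° = 1 − (-√3/2) ≈ 1.8660

Δλ = λ_C × 1.8660 = 2.4263 × 1.8660 = 4.5276 pm

λ' = 38.6 + 4.5276 = 43.1276 pm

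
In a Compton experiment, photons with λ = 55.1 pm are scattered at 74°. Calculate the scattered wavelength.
56.8575 pm

Using the Compton scattering formula:
λ' = λ + Δλ = λ + λ_C(1 - cos θ)

Given:
- Initial wavelength λ = 55.1 pm
- Scattering angle θ = 74°
- Compton wavelength λ_C ≈ 2.4263 pm

Calculate the shift:
Δλ = 2.4263 × (1 - cos(74°))
Δλ = 2.4263 × 0.7244
Δλ = 1.7575 pm

Final wavelength:
λ' = 55.1 + 1.7575 = 56.8575 pm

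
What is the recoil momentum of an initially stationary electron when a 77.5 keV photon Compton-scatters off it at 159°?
7.2235e-23 kg·m/s

The electron is initially at rest, so by conservation of momentum:
p⃗_e = p⃗₀ − p⃗'  (incident photon momentum minus scattered photon momentum)

Photon momentum magnitudes (p = h/λ = E/c):
λ₀ = hc/E₀ = 15.9980 pm → p₀ = h/λ₀ = 4.1418e-23 kg·m/s
Δλ = λ_C(1 − cos 159°) = 4.6915 pm
λ' = 20.6894 pm → p' = h/λ' = 3.2026e-23 kg·m/s

The scattered photon makes angle θ = 159° with the incident direction, so by the law of cosines:
|p⃗_e|² = p₀² + p'² − 2p₀p'cos θ
|p⃗_e|² = (4.1418e-23)² + (3.2026e-23)² − 2·4.1418e-23·3.2026e-23·cos(159°)
|p⃗_e| = 7.2235e-23 kg·m/s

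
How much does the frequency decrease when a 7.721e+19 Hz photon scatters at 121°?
3.755e+19 Hz (decrease)

Convert frequency to wavelength (c = 299792458 m/s):
λ₀ = c/f₀ = 299792458/7.721e+19 = 3.8828190e-12 m = 3.8828 pm

Calculate Compton shift:
Δλ = λ_C(1 - cos(121°)) = 3.6760 pm

Final wavelength:
λ' = λ₀ + Δλ = 3.8828 + 3.6760 = 7.5588 pm

Final frequency:
f' = c/λ' = 299792458/7.5587714e-12 = 3.9661532e+19 Hz

Frequency shift (decrease):
Δf = f₀ - f' = 7.721e+19 - 3.9661532e+19 = 3.755e+19 Hz

(Intermediate values are shown rounded; full precision is carried through to the final answer.)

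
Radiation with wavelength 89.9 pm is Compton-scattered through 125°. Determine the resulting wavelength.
93.7180 pm

Using the Compton scattering formula:
λ' = λ + Δλ = λ + λ_C(1 - cos θ)

Given:
- Initial wavelength λ = 89.9 pm
- Scattering angle θ = 125°
- Compton wavelength λ_C ≈ 2.4263 pm

Calculate the shift:
Δλ = 2.4263 × (1 - cos(125°))
Δλ = 2.4263 × 1.5736
Δλ = 3.8180 pm

Final wavelength:
λ' = 89.9 + 3.8180 = 93.7180 pm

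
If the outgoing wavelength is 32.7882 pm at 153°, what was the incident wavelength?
28.2000 pm

From λ' = λ + Δλ, we have λ = λ' - Δλ

First calculate the Compton shift:
Δλ = λ_C(1 - cos θ)
Δλ = 2.4263 × (1 - cos(153°))
Δλ = 2.4263 × 1.8910
Δλ = 4.5882 pm

Initial wavelength:
λ = λ' - Δλ
λ = 32.7882 - 4.5882
λ = 28.2000 pm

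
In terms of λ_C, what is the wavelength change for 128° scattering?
1.6157 λ_C

The Compton shift formula is:
Δλ = λ_C(1 - cos θ)

Dividing both sides by λ_C:
Δλ/λ_C = 1 - cos θ

For θ = 128°:
Δλ/λ_C = 1 - cos(128°)
Δλ/λ_C = 1 - -0.6157
Δλ/λ_C = 1.6157

This means the shift is 1.6157 × λ_C = 3.9201 pm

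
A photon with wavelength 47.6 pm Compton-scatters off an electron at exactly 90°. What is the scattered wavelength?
50.0263 pm

Using the Compton formula: λ' = λ + λ_C(1 − cos θ)

For θ = 90°, cos θ = 0 (exact) = 0.0000, so:
1 − cos 90° = 1 − (0) = 1.0000

Δλ = λ_C × 1.0000 = 2.4263 × 1.0000 = 2.4263 pm

λ' = 47.6 + 2.4263 = 50.0263 pm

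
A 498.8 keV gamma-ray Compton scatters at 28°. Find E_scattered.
447.6521 keV

First convert energy to wavelength:
λ = hc/E, with hc ≈ 1239.842 keV·pm (i.e. 1239.842 eV·nm)

For E = 498.8 keV = 498800 eV:
λ = 1239.842 keV·pm / 498.8 keV
λ = 2.4856 pm

Calculate the Compton shift:
Δλ = λ_C(1 - cos(28°)) = 2.4263 × 0.1171
Δλ = 0.2840 pm

Final wavelength:
λ' = 2.4856 + 0.2840 = 2.7697 pm

Final energy:
E' = hc/λ' = 1239.842 / 2.7697 = 447.6521 keV

(Intermediate values are shown rounded; full precision is carried through to the final answer.)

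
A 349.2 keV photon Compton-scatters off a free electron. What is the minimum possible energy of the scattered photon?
147.5451 keV (at θ = 180°)

The scattered photon has minimum energy when its wavelength is maximum, i.e., when the Compton shift Δλ = λ_C(1 − cos θ) is maximum. This occurs at θ = 180° (backscattering), giving Δλ_max = 2λ_C = 4.8526 pm.

Initial wavelength: λ₀ = hc/E₀ = 3.5505 pm
Maximum final wavelength: λ'_max = λ₀ + 2λ_C = 3.5505 + 4.8526 = 8.4031 pm
Minimum final energy: E'_min = hc/λ'_max = 147.5451 keV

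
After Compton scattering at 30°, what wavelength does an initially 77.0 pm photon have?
77.3251 pm

Using the Compton formula: λ' = λ + λ_C(1 − cos θ)

For θ = 30°, cos θ = √3/2 (exact) ≈ 0.8660, so:
1 − cos 30° = 1 − (√3/2) ≈ 0.1340

Δλ = λ_C × 0.1340 = 2.4263 × 0.1340 = 0.3251 pm

λ' = 77.0 + 0.3251 = 77.3251 pm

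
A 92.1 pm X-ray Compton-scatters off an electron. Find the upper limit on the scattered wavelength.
96.9526 pm (at θ = 180°)

The Compton shift is Δλ = λ_C(1 − cos θ).

Since cos θ ranges from −1 to 1, the factor (1 − cos θ) ranges from 0 to 2; the maximum shift occurs at θ = 180° (backscattering):
Δλ_max = 2λ_C = 2 × 2.4263 pm = 4.8526 pm

Maximum scattered wavelength:
λ'_max = λ₀ + Δλ_max = 92.1 + 4.8526 = 96.9526 pm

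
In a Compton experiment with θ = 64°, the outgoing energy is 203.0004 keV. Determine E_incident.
261.3000 keV

Convert final energy to wavelength (hc ≈ 1239.842 keV·pm):
λ' = hc/E' = 1239.842 / 203.0004 = 6.1076 pm

Calculate the Compton shift:
Δλ = λ_C(1 - cos(64°))
Δλ = 2.4263 × (1 - cos(64°))
Δλ = 1.3627 pm

Initial wavelength:
λ = λ' - Δλ = 6.1076 - 1.3627 = 4.7449 pm

Initial energy:
E = hc/λ = 1239.842 / 4.7449 = 261.3000 keV

(Intermediate values are shown rounded; full precision is carried through to the final answer.)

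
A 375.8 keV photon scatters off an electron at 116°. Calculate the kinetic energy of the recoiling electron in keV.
193.1787 keV

By energy conservation: K_e = E_initial - E_final

First find the scattered photon energy:
Initial wavelength: λ = hc/E = 3.2992 pm
Compton shift: Δλ = λ_C(1 - cos(116°)) = 3.4899 pm
Final wavelength: λ' = 3.2992 + 3.4899 = 6.7891 pm
Final photon energy: E' = hc/λ' = 182.6213 keV

Electron kinetic energy:
K_e = E - E' = 375.8000 - 182.6213 = 193.1787 keV

(Intermediate values are shown rounded; full precision is carried through to the final answer.)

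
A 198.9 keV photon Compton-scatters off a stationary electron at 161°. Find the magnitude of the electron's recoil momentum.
1.6467e-22 kg·m/s

The electron is initially at rest, so by conservation of momentum:
p⃗_e = p⃗₀ − p⃗'  (incident photon momentum minus scattered photon momentum)

Photon momentum magnitudes (p = h/λ = E/c):
λ₀ = hc/E₀ = 6.2335 pm → p₀ = h/λ₀ = 1.0630e-22 kg·m/s
Δλ = λ_C(1 − cos 161°) = 4.7204 pm
λ' = 10.9539 pm → p' = h/λ' = 6.0490e-23 kg·m/s

The scattered photon makes angle θ = 161° with the incident direction, so by the law of cosines:
|p⃗_e|² = p₀² + p'² − 2p₀p'cos θ
|p⃗_e|² = (1.0630e-22)² + (6.0490e-23)² − 2·1.0630e-22·6.0490e-23·cos(161°)
|p⃗_e| = 1.6467e-22 kg·m/s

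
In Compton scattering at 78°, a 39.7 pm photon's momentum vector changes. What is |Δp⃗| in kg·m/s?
2.0531e-23 kg·m/s

Photon momentum magnitude is p = h/λ.

Initial momentum:
p₀ = h/λ = 6.6261e-34/3.9700e-11 = 1.6690e-23 kg·m/s

After scattering:
λ' = λ + Δλ = 39.7 + 1.9219 = 41.6219 pm
p' = h/λ' = 6.6261e-34/4.1622e-11 = 1.5920e-23 kg·m/s

Momentum is a vector; the scattered photon's direction makes angle θ = 78° with the incident direction. The magnitude of the vector change Δp⃗ = p⃗₀ − p⃗' is found from the law of cosines:
|Δp⃗|² = p₀² + p'² − 2p₀p'cos θ
|Δp⃗|² = (1.6690e-23)² + (1.5920e-23)² − 2·1.6690e-23·1.5920e-23·cos(78°)
|Δp⃗| = 2.0531e-23 kg·m/s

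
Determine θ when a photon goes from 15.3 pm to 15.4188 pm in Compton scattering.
18.00°

First find the wavelength shift:
Δλ = λ' - λ = 15.4188 - 15.3 = 0.1188 pm

Using Δλ = λ_C(1 - cos θ), with λ_C = h/(m_e·c) ≈ 2.42631024 pm:
cos θ = 1 - Δλ/λ_C
cos θ = 1 - 0.1188/2.42631024
cos θ = 0.951037

θ = arccos(0.951037)
θ = 18.00°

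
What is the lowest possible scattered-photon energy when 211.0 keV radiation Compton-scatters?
115.5637 keV (at θ = 180°)

The scattered photon has minimum energy when its wavelength is maximum, i.e., when the Compton shift Δλ = λ_C(1 − cos θ) is maximum. This occurs at θ = 180° (backscattering), giving Δλ_max = 2λ_C = 4.8526 pm.

Initial wavelength: λ₀ = hc/E₀ = 5.8760 pm
Maximum final wavelength: λ'_max = λ₀ + 2λ_C = 5.8760 + 4.8526 = 10.7286 pm
Minimum final energy: E'_min = hc/λ'_max = 115.5637 keV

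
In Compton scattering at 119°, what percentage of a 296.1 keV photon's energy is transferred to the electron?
0.4625 (or 46.25%)

Calculate initial and final photon energies:

Initial: E₀ = 296.1 keV → λ₀ = 4.1872 pm
Compton shift: Δλ = 3.6026 pm
Final wavelength: λ' = 7.7898 pm
Final energy: E' = 159.1612 keV

Fractional energy loss:
(E₀ - E')/E₀ = (296.1000 - 159.1612)/296.1000
= 136.9388/296.1000
= 0.4625
= 46.25%

(Intermediate values are shown rounded; full precision is carried through to the final answer.)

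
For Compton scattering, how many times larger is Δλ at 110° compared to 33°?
110° produces the larger shift by a factor of 8.319

Calculate both shifts using Δλ = λ_C(1 - cos θ):

For θ₁ = 33°:
Δλ₁ = 2.4263 × (1 - cos(33°))
Δλ₁ = 2.4263 × 0.1613
Δλ₁ = 0.3914 pm

For θ₂ = 110°:
Δλ₂ = 2.4263 × (1 - cos(110°))
Δλ₂ = 2.4263 × 1.3420
Δλ₂ = 3.2562 pm

The 110° angle produces the larger shift.
Ratio: 3.2562/0.3914 = 8.319

(Intermediate values are shown rounded; full precision is carried through to the final answer.)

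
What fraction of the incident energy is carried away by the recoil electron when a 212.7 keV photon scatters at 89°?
0.2903 (or 29.03%)

Calculate initial and final photon energies:

Initial: E₀ = 212.7 keV → λ₀ = 5.8291 pm
Compton shift: Δλ = 2.3840 pm
Final wavelength: λ' = 8.2130 pm
Final energy: E' = 150.9604 keV

Fractional energy loss:
(E₀ - E')/E₀ = (212.7000 - 150.9604)/212.7000
= 61.7396/212.7000
= 0.2903
= 29.03%

(Intermediate values are shown rounded; full precision is carried through to the final answer.)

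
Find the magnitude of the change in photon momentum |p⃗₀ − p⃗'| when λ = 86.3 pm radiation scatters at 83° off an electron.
1.0054e-23 kg·m/s

Photon momentum magnitude is p = h/λ.

Initial momentum:
p₀ = h/λ = 6.6261e-34/8.6300e-11 = 7.6779e-24 kg·m/s

After scattering:
λ' = λ + Δλ = 86.3 + 2.1306 = 88.4306 pm
p' = h/λ' = 6.6261e-34/8.8431e-11 = 7.4930e-24 kg·m/s

Momentum is a vector; the scattered photon's direction makes angle θ = 83° with the incident direction. The magnitude of the vector change Δp⃗ = p⃗₀ − p⃗' is found from the law of cosines:
|Δp⃗|² = p₀² + p'² − 2p₀p'cos θ
|Δp⃗|² = (7.6779e-24)² + (7.4930e-24)² − 2·7.6779e-24·7.4930e-24·cos(83°)
|Δp⃗| = 1.0054e-23 kg·m/s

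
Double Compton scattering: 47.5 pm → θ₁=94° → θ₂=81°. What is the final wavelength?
52.1423 pm

Apply Compton shift twice:

First scattering at θ₁ = 94°:
Δλ₁ = λ_C(1 - cos(94°))
Δλ₁ = 2.4263 × 1.0698
Δλ₁ = 2.5956 pm

After first scattering:
λ₁ = 47.5 + 2.5956 = 50.0956 pm

Second scattering at θ₂ = 81°:
Δλ₂ = λ_C(1 - cos(81°))
Δλ₂ = 2.4263 × 0.8436
Δλ₂ = 2.0468 pm

Final wavelength:
λ₂ = 50.0956 + 2.0468 = 52.1423 pm

Total shift: Δλ_total = 2.5956 + 2.0468 = 4.6423 pm

(Intermediate values are shown rounded; full precision is carried through to the final answer.)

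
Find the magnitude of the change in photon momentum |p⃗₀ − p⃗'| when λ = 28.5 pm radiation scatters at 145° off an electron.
4.1384e-23 kg·m/s

Photon momentum magnitude is p = h/λ.

Initial momentum:
p₀ = h/λ = 6.6261e-34/2.8500e-11 = 2.3249e-23 kg·m/s

After scattering:
λ' = λ + Δλ = 28.5 + 4.4138 = 32.9138 pm
p' = h/λ' = 6.6261e-34/3.2914e-11 = 2.0132e-23 kg·m/s

Momentum is a vector; the scattered photon's direction makes angle θ = 145° with the incident direction. The magnitude of the vector change Δp⃗ = p⃗₀ − p⃗' is found from the law of cosines:
|Δp⃗|² = p₀² + p'² − 2p₀p'cos θ
|Δp⃗|² = (2.3249e-23)² + (2.0132e-23)² − 2·2.3249e-23·2.0132e-23·cos(145°)
|Δp⃗| = 4.1384e-23 kg·m/s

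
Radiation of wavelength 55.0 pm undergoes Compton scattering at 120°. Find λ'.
58.6395 pm

Using the Compton formula: λ' = λ + λ_C(1 − cos θ)

For θ = 120°, cos θ = -1/2 (exact) = -0.5000, so:
1 − cos 120° = 1 − (-1/2) = 1.5000

Δλ = λ_C × 1.5000 = 2.4263 × 1.5000 = 3.6395 pm

λ' = 55.0 + 3.6395 = 58.6395 pm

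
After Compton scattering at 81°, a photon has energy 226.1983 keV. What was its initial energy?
361.0000 keV

Convert final energy to wavelength (hc ≈ 1239.842 keV·pm):
λ' = hc/E' = 1239.842 / 226.1983 = 5.4812 pm

Calculate the Compton shift:
Δλ = λ_C(1 - cos(81°))
Δλ = 2.4263 × (1 - cos(81°))
Δλ = 2.0468 pm

Initial wavelength:
λ = λ' - Δλ = 5.4812 - 2.0468 = 3.4345 pm

Initial energy:
E = hc/λ = 1239.842 / 3.4345 = 361.0000 keV

(Intermediate values are shown rounded; full precision is carried through to the final answer.)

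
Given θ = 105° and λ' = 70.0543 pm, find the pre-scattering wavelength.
67.0000 pm

From λ' = λ + Δλ, we have λ = λ' - Δλ

First calculate the Compton shift:
Δλ = λ_C(1 - cos θ)
Δλ = 2.4263 × (1 - cos(105°))
Δλ = 2.4263 × 1.2588
Δλ = 3.0543 pm

Initial wavelength:
λ = λ' - Δλ
λ = 70.0543 - 3.0543
λ = 67.0000 pm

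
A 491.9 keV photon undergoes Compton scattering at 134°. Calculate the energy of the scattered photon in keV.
186.9404 keV

First convert energy to wavelength:
λ = hc/E, with hc ≈ 1239.842 keV·pm (i.e. 1239.842 eV·nm)

For E = 491.9 keV = 491900 eV:
λ = 1239.842 keV·pm / 491.9 keV
λ = 2.5205 pm

Calculate the Compton shift:
Δλ = λ_C(1 - cos(134°)) = 2.4263 × 1.6947
Δλ = 4.1118 pm

Final wavelength:
λ' = 2.5205 + 4.1118 = 6.6323 pm

Final energy:
E' = hc/λ' = 1239.842 / 6.6323 = 186.9404 keV

(Intermediate values are shown rounded; full precision is carried through to the final answer.)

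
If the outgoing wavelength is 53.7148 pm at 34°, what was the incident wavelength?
53.3000 pm

From λ' = λ + Δλ, we have λ = λ' - Δλ

First calculate the Compton shift:
Δλ = λ_C(1 - cos θ)
Δλ = 2.4263 × (1 - cos(34°))
Δλ = 2.4263 × 0.1710
Δλ = 0.4148 pm

Initial wavelength:
λ = λ' - Δλ
λ = 53.7148 - 0.4148
λ = 53.3000 pm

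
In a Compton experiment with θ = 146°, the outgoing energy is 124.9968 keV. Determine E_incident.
226.1999 keV

Convert final energy to wavelength (hc ≈ 1239.842 keV·pm):
λ' = hc/E' = 1239.842 / 124.9968 = 9.9190 pm

Calculate the Compton shift:
Δλ = λ_C(1 - cos(146°))
Δλ = 2.4263 × (1 - cos(146°))
Δλ = 4.4378 pm

Initial wavelength:
λ = λ' - Δλ = 9.9190 - 4.4378 = 5.4812 pm

Initial energy:
E = hc/λ = 1239.842 / 5.4812 = 226.1999 keV

(Intermediate values are shown rounded; full precision is carried through to the final answer.)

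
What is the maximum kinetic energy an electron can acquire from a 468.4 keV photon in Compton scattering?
303.0788 keV

Maximum energy transfer occurs at θ = 180° (backscattering).

Initial photon: E₀ = 468.4 keV → λ₀ = 2.6470 pm

Maximum Compton shift (at 180°):
Δλ_max = 2λ_C = 2 × 2.4263 = 4.8526 pm

Final wavelength:
λ' = 2.6470 + 4.8526 = 7.4996 pm

Minimum photon energy (maximum energy to electron):
E'_min = hc/λ' = 165.3212 keV

Maximum electron kinetic energy:
K_max = E₀ - E'_min = 468.4000 - 165.3212 = 303.0788 keV

(Intermediate values are shown rounded; full precision is carried through to the final answer.)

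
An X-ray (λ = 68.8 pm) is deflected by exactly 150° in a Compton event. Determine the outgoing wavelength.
73.3276 pm

Using the Compton formula: λ' = λ + λ_C(1 − cos θ)

For θ = 150°, cos θ = -√3/2 (exact) ≈ -0.8660, so:
1 − cos 150° = 1 − (-√3/2) ≈ 1.8660

Δλ = λ_C × 1.8660 = 2.4263 × 1.8660 = 4.5276 pm

λ' = 68.8 + 4.5276 = 73.3276 pm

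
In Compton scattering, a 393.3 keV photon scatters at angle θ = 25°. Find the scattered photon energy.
366.8460 keV

First convert energy to wavelength:
λ = hc/E, with hc ≈ 1239.842 keV·pm (i.e. 1239.842 eV·nm)

For E = 393.3 keV = 393300 eV:
λ = 1239.842 keV·pm / 393.3 keV
λ = 3.1524 pm

Calculate the Compton shift:
Δλ = λ_C(1 - cos(25°)) = 2.4263 × 0.0937
Δλ = 0.2273 pm

Final wavelength:
λ' = 3.1524 + 0.2273 = 3.3797 pm

Final energy:
E' = hc/λ' = 1239.842 / 3.3797 = 366.8460 keV

(Intermediate values are shown rounded; full precision is carried through to the final answer.)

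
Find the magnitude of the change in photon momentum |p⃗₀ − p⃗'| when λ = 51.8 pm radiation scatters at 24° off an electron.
5.3086e-24 kg·m/s

Photon momentum magnitude is p = h/λ.

Initial momentum:
p₀ = h/λ = 6.6261e-34/5.1800e-11 = 1.2792e-23 kg·m/s

After scattering:
λ' = λ + Δλ = 51.8 + 0.2098 = 52.0098 pm
p' = h/λ' = 6.6261e-34/5.2010e-11 = 1.2740e-23 kg·m/s

Momentum is a vector; the scattered photon's direction makes angle θ = 24° with the incident direction. The magnitude of the vector change Δp⃗ = p⃗₀ − p⃗' is found from the law of cosines:
|Δp⃗|² = p₀² + p'² − 2p₀p'cos θ
|Δp⃗|² = (1.2792e-23)² + (1.2740e-23)² − 2·1.2792e-23·1.2740e-23·cos(24°)
|Δp⃗| = 5.3086e-24 kg·m/s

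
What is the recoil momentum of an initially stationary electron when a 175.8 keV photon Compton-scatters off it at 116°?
1.3399e-22 kg·m/s

The electron is initially at rest, so by conservation of momentum:
p⃗_e = p⃗₀ − p⃗'  (incident photon momentum minus scattered photon momentum)

Photon momentum magnitudes (p = h/λ = E/c):
λ₀ = hc/E₀ = 7.0526 pm → p₀ = h/λ₀ = 9.3953e-23 kg·m/s
Δλ = λ_C(1 − cos 116°) = 3.4899 pm
λ' = 10.5425 pm → p' = h/λ' = 6.2851e-23 kg·m/s

The scattered photon makes angle θ = 116° with the incident direction, so by the law of cosines:
|p⃗_e|² = p₀² + p'² − 2p₀p'cos θ
|p⃗_e|² = (9.3953e-23)² + (6.2851e-23)² − 2·9.3953e-23·6.2851e-23·cos(116°)
|p⃗_e| = 1.3399e-22 kg·m/s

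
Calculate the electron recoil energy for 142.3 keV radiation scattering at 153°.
49.0861 keV

By energy conservation: K_e = E_initial - E_final

First find the scattered photon energy:
Initial wavelength: λ = hc/E = 8.7129 pm
Compton shift: Δλ = λ_C(1 - cos(153°)) = 4.5882 pm
Final wavelength: λ' = 8.7129 + 4.5882 = 13.3010 pm
Final photon energy: E' = hc/λ' = 93.2139 keV

Electron kinetic energy:
K_e = E - E' = 142.3000 - 93.2139 = 49.0861 keV

(Intermediate values are shown rounded; full precision is carried through to the final answer.)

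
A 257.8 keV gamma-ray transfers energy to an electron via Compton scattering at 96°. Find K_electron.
92.2504 keV

By energy conservation: K_e = E_initial - E_final

First find the scattered photon energy:
Initial wavelength: λ = hc/E = 4.8093 pm
Compton shift: Δλ = λ_C(1 - cos(96°)) = 2.6799 pm
Final wavelength: λ' = 4.8093 + 2.6799 = 7.4892 pm
Final photon energy: E' = hc/λ' = 165.5496 keV

Electron kinetic energy:
K_e = E - E' = 257.8000 - 165.5496 = 92.2504 keV

(Intermediate values are shown rounded; full precision is carried through to the final answer.)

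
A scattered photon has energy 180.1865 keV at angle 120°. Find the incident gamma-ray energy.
382.5001 keV

Convert final energy to wavelength (hc ≈ 1239.842 keV·pm):
λ' = hc/E' = 1239.842 / 180.1865 = 6.8809 pm

Calculate the Compton shift:
Δλ = λ_C(1 - cos(120°))
Δλ = 2.4263 × (1 - cos(120°))
Δλ = 3.6395 pm

Initial wavelength:
λ = λ' - Δλ = 6.8809 - 3.6395 = 3.2414 pm

Initial energy:
E = hc/λ = 1239.842 / 3.2414 = 382.5001 keV

(Intermediate values are shown rounded; full precision is carried through to the final answer.)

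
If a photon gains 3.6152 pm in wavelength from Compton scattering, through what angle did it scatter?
119.34°

From the Compton formula Δλ = λ_C(1 - cos θ), we can solve for θ:

cos θ = 1 - Δλ/λ_C

Given:
- Δλ = 3.6152 pm
- λ_C = h/(m_e·c) ≈ 2.42631024 pm

cos θ = 1 - 3.6152/2.42631024
cos θ = 1 - 1.489999
cos θ = -0.489999

θ = arccos(-0.489999)
θ = 119.34°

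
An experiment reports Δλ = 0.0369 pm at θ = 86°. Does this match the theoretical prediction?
No, inconsistent

Calculate the expected shift for θ = 86°:

Δλ_expected = λ_C(1 - cos(86°))
Δλ_expected = 2.4263 × (1 - cos(86°))
Δλ_expected = 2.4263 × 0.9302
Δλ_expected = 2.2571 pm

Given shift: 0.0369 pm
Expected shift: 2.2571 pm
Difference: 2.2202 pm

The values do not match. The given shift corresponds to θ ≈ 10.0°, not 86°.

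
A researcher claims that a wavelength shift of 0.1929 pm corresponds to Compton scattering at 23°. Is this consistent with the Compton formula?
Yes, consistent

Calculate the expected shift for θ = 23°:

Δλ_expected = λ_C(1 - cos(23°))
Δλ_expected = 2.4263 × (1 - cos(23°))
Δλ_expected = 2.4263 × 0.0795
Δλ_expected = 0.1929 pm

Given shift: 0.1929 pm
Expected shift: 0.1929 pm
Difference: 0.0000 pm

The values match. This is consistent with Compton scattering at the stated angle.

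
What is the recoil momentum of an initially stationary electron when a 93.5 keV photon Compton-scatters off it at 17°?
1.4718e-23 kg·m/s

The electron is initially at rest, so by conservation of momentum:
p⃗_e = p⃗₀ − p⃗'  (incident photon momentum minus scattered photon momentum)

Photon momentum magnitudes (p = h/λ = E/c):
λ₀ = hc/E₀ = 13.2603 pm → p₀ = h/λ₀ = 4.9969e-23 kg·m/s
Δλ = λ_C(1 − cos 17°) = 0.1060 pm
λ' = 13.3664 pm → p' = h/λ' = 4.9573e-23 kg·m/s

The scattered photon makes angle θ = 17° with the incident direction, so by the law of cosines:
|p⃗_e|² = p₀² + p'² − 2p₀p'cos θ
|p⃗_e|² = (4.9969e-23)² + (4.9573e-23)² − 2·4.9969e-23·4.9573e-23·cos(17°)
|p⃗_e| = 1.4718e-23 kg·m/s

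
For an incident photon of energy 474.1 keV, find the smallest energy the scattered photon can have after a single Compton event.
166.0258 keV (at θ = 180°)

The scattered photon has minimum energy when its wavelength is maximum, i.e., when the Compton shift Δλ = λ_C(1 − cos θ) is maximum. This occurs at θ = 180° (backscattering), giving Δλ_max = 2λ_C = 4.8526 pm.

Initial wavelength: λ₀ = hc/E₀ = 2.6151 pm
Maximum final wavelength: λ'_max = λ₀ + 2λ_C = 2.6151 + 4.8526 = 7.4678 pm
Minimum final energy: E'_min = hc/λ'_max = 166.0258 keV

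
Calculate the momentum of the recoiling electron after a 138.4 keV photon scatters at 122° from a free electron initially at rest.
1.1093e-22 kg·m/s

The electron is initially at rest, so by conservation of momentum:
p⃗_e = p⃗₀ − p⃗'  (incident photon momentum minus scattered photon momentum)

Photon momentum magnitudes (p = h/λ = E/c):
λ₀ = hc/E₀ = 8.9584 pm → p₀ = h/λ₀ = 7.3965e-23 kg·m/s
Δλ = λ_C(1 − cos 122°) = 3.7121 pm
λ' = 12.6705 pm → p' = h/λ' = 5.2295e-23 kg·m/s

The scattered photon makes angle θ = 122° with the incident direction, so by the law of cosines:
|p⃗_e|² = p₀² + p'² − 2p₀p'cos θ
|p⃗_e|² = (7.3965e-23)² + (5.2295e-23)² − 2·7.3965e-23·5.2295e-23·cos(122°)
|p⃗_e| = 1.1093e-22 kg·m/s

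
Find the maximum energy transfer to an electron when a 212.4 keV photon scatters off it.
96.4176 keV

Maximum energy transfer occurs at θ = 180° (backscattering).

Initial photon: E₀ = 212.4 keV → λ₀ = 5.8373 pm

Maximum Compton shift (at 180°):
Δλ_max = 2λ_C = 2 × 2.4263 = 4.8526 pm

Final wavelength:
λ' = 5.8373 + 4.8526 = 10.6899 pm

Minimum photon energy (maximum energy to electron):
E'_min = hc/λ' = 115.9824 keV

Maximum electron kinetic energy:
K_max = E₀ - E'_min = 212.4000 - 115.9824 = 96.4176 keV

(Intermediate values are shown rounded; full precision is carried through to the final answer.)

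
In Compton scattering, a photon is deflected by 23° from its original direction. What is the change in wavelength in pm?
0.1929 pm

Using the Compton scattering formula:
Δλ = λ_C(1 - cos θ)

where λ_C = h/(m_e·c) ≈ 2.4263 pm is the Compton wavelength of an electron.

For θ = 23°:
cos(23°) = 0.9205
1 - cos(23°) = 0.0795

Δλ = 2.4263 × 0.0795
Δλ = 0.1929 pm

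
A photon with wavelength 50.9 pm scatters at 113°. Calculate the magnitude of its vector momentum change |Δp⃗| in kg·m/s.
2.1041e-23 kg·m/s

Photon momentum magnitude is p = h/λ.

Initial momentum:
p₀ = h/λ = 6.6261e-34/5.0900e-11 = 1.3018e-23 kg·m/s

After scattering:
λ' = λ + Δλ = 50.9 + 3.3743 = 54.2743 pm
p' = h/λ' = 6.6261e-34/5.4274e-11 = 1.2208e-23 kg·m/s

Momentum is a vector; the scattered photon's direction makes angle θ = 113° with the incident direction. The magnitude of the vector change Δp⃗ = p⃗₀ − p⃗' is found from the law of cosines:
|Δp⃗|² = p₀² + p'² − 2p₀p'cos θ
|Δp⃗|² = (1.3018e-23)² + (1.2208e-23)² − 2·1.3018e-23·1.2208e-23·cos(113°)
|Δp⃗| = 2.1041e-23 kg·m/s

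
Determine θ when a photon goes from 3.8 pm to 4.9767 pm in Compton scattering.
59.00°

First find the wavelength shift:
Δλ = λ' - λ = 4.9767 - 3.8 = 1.1767 pm

Using Δλ = λ_C(1 - cos θ), with λ_C = h/(m_e·c) ≈ 2.42631024 pm:
cos θ = 1 - Δλ/λ_C
cos θ = 1 - 1.1767/2.42631024
cos θ = 0.515025

θ = arccos(0.515025)
θ = 59.00°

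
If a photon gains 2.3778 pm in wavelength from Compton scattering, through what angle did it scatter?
88.85°

From the Compton formula Δλ = λ_C(1 - cos θ), we can solve for θ:

cos θ = 1 - Δλ/λ_C

Given:
- Δλ = 2.3778 pm
- λ_C = h/(m_e·c) ≈ 2.42631024 pm

cos θ = 1 - 2.3778/2.42631024
cos θ = 1 - 0.980007
cos θ = 0.019993

θ = arccos(0.019993)
θ = 88.85°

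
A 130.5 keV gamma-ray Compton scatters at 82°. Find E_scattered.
106.9813 keV

First convert energy to wavelength:
λ = hc/E, with hc ≈ 1239.842 keV·pm (i.e. 1239.842 eV·nm)

For E = 130.5 keV = 130500 eV:
λ = 1239.842 keV·pm / 130.5 keV
λ = 9.5007 pm

Calculate the Compton shift:
Δλ = λ_C(1 - cos(82°)) = 2.4263 × 0.8608
Δλ = 2.0886 pm

Final wavelength:
λ' = 9.5007 + 2.0886 = 11.5893 pm

Final energy:
E' = hc/λ' = 1239.842 / 11.5893 = 106.9813 keV

(Intermediate values are shown rounded; full precision is carried through to the final answer.)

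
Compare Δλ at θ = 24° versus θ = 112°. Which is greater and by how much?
112° produces the larger shift by a factor of 15.900

Calculate both shifts using Δλ = λ_C(1 - cos θ):

For θ₁ = 24°:
Δλ₁ = 2.4263 × (1 - cos(24°))
Δλ₁ = 2.4263 × 0.0865
Δλ₁ = 0.2098 pm

For θ₂ = 112°:
Δλ₂ = 2.4263 × (1 - cos(112°))
Δλ₂ = 2.4263 × 1.3746
Δλ₂ = 3.3352 pm

The 112° angle produces the larger shift.
Ratio: 3.3352/0.2098 = 15.900

(Intermediate values are shown rounded; full precision is carried through to the final answer.)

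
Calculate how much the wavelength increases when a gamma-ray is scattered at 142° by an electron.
4.3383 pm

Using the Compton scattering formula:
Δλ = λ_C(1 - cos θ)

where λ_C = h/(m_e·c) ≈ 2.4263 pm is the Compton wavelength of an electron.

For θ = 142°:
cos(142°) = -0.7880
1 - cos(142°) = 1.7880

Δλ = 2.4263 × 1.7880
Δλ = 4.3383 pm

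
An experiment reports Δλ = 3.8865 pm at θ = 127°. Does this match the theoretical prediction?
Yes, consistent

Calculate the expected shift for θ = 127°:

Δλ_expected = λ_C(1 - cos(127°))
Δλ_expected = 2.4263 × (1 - cos(127°))
Δλ_expected = 2.4263 × 1.6018
Δλ_expected = 3.8865 pm

Given shift: 3.8865 pm
Expected shift: 3.8865 pm
Difference: 0.0000 pm

The values match. This is consistent with Compton scattering at the stated angle.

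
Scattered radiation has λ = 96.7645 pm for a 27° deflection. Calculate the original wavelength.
96.5000 pm

From λ' = λ + Δλ, we have λ = λ' - Δλ

First calculate the Compton shift:
Δλ = λ_C(1 - cos θ)
Δλ = 2.4263 × (1 - cos(27°))
Δλ = 2.4263 × 0.1090
Δλ = 0.2645 pm

Initial wavelength:
λ = λ' - Δλ
λ = 96.7645 - 0.2645
λ = 96.5000 pm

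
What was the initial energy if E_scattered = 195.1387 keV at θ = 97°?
341.3999 keV

Convert final energy to wavelength (hc ≈ 1239.842 keV·pm):
λ' = hc/E' = 1239.842 / 195.1387 = 6.3536 pm

Calculate the Compton shift:
Δλ = λ_C(1 - cos(97°))
Δλ = 2.4263 × (1 - cos(97°))
Δλ = 2.7220 pm

Initial wavelength:
λ = λ' - Δλ = 6.3536 - 2.7220 = 3.6316 pm

Initial energy:
E = hc/λ = 1239.842 / 3.6316 = 341.3999 keV

(Intermediate values are shown rounded; full precision is carried through to the final answer.)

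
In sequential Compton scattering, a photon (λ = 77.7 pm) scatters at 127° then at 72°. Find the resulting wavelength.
83.2630 pm

Apply Compton shift twice:

First scattering at θ₁ = 127°:
Δλ₁ = λ_C(1 - cos(127°))
Δλ₁ = 2.4263 × 1.6018
Δλ₁ = 3.8865 pm

After first scattering:
λ₁ = 77.7 + 3.8865 = 81.5865 pm

Second scattering at θ₂ = 72°:
Δλ₂ = λ_C(1 - cos(72°))
Δλ₂ = 2.4263 × 0.6910
Δλ₂ = 1.6765 pm

Final wavelength:
λ₂ = 81.5865 + 1.6765 = 83.2630 pm

Total shift: Δλ_total = 3.8865 + 1.6765 = 5.5630 pm

(Intermediate values are shown rounded; full precision is carried through to the final answer.)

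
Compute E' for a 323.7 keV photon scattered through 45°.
273.0407 keV

First convert energy to wavelength:
λ = hc/E, with hc ≈ 1239.842 keV·pm (i.e. 1239.842 eV·nm)

For E = 323.7 keV = 323700 eV:
λ = 1239.842 keV·pm / 323.7 keV
λ = 3.8302 pm

Calculate the Compton shift:
Δλ = λ_C(1 - cos(45°)) = 2.4263 × 0.2929
Δλ = 0.7106 pm

Final wavelength:
λ' = 3.8302 + 0.7106 = 4.5409 pm

Final energy:
E' = hc/λ' = 1239.842 / 4.5409 = 273.0407 keV

(Intermediate values are shown rounded; full precision is carried through to the final answer.)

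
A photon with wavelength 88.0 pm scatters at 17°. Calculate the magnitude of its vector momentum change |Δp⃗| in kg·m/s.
2.2246e-24 kg·m/s

Photon momentum magnitude is p = h/λ.

Initial momentum:
p₀ = h/λ = 6.6261e-34/8.8000e-11 = 7.5296e-24 kg·m/s

After scattering:
λ' = λ + Δλ = 88.0 + 0.1060 = 88.1060 pm
p' = h/λ' = 6.6261e-34/8.8106e-11 = 7.5206e-24 kg·m/s

Momentum is a vector; the scattered photon's direction makes angle θ = 17° with the incident direction. The magnitude of the vector change Δp⃗ = p⃗₀ − p⃗' is found from the law of cosines:
|Δp⃗|² = p₀² + p'² − 2p₀p'cos θ
|Δp⃗|² = (7.5296e-24)² + (7.5206e-24)² − 2·7.5296e-24·7.5206e-24·cos(17°)
|Δp⃗| = 2.2246e-24 kg·m/s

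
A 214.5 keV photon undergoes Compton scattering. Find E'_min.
116.6057 keV (at θ = 180°)

The scattered photon has minimum energy when its wavelength is maximum, i.e., when the Compton shift Δλ = λ_C(1 − cos θ) is maximum. This occurs at θ = 180° (backscattering), giving Δλ_max = 2λ_C = 4.8526 pm.

Initial wavelength: λ₀ = hc/E₀ = 5.7801 pm
Maximum final wavelength: λ'_max = λ₀ + 2λ_C = 5.7801 + 4.8526 = 10.6328 pm
Minimum final energy: E'_min = hc/λ'_max = 116.6057 keV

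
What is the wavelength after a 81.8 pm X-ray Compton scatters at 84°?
83.9727 pm

Using the Compton scattering formula:
λ' = λ + Δλ = λ + λ_C(1 - cos θ)

Given:
- Initial wavelength λ = 81.8 pm
- Scattering angle θ = 84°
- Compton wavelength λ_C ≈ 2.4263 pm

Calculate the shift:
Δλ = 2.4263 × (1 - cos(84°))
Δλ = 2.4263 × 0.8955
Δλ = 2.1727 pm

Final wavelength:
λ' = 81.8 + 2.1727 = 83.9727 pm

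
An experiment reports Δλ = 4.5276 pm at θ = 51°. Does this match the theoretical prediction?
No, inconsistent

Calculate the expected shift for θ = 51°:

Δλ_expected = λ_C(1 - cos(51°))
Δλ_expected = 2.4263 × (1 - cos(51°))
Δλ_expected = 2.4263 × 0.3707
Δλ_expected = 0.8994 pm

Given shift: 4.5276 pm
Expected shift: 0.8994 pm
Difference: 3.6282 pm

The values do not match. The given shift corresponds to θ ≈ 150.0°, not 51°.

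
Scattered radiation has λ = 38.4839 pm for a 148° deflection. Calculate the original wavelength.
34.0000 pm

From λ' = λ + Δλ, we have λ = λ' - Δλ

First calculate the Compton shift:
Δλ = λ_C(1 - cos θ)
Δλ = 2.4263 × (1 - cos(148°))
Δλ = 2.4263 × 1.8480
Δλ = 4.4839 pm

Initial wavelength:
λ = λ' - Δλ
λ = 38.4839 - 4.4839
λ = 34.0000 pm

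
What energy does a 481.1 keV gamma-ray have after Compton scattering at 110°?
212.5472 keV

First convert energy to wavelength:
λ = hc/E, with hc ≈ 1239.842 keV·pm (i.e. 1239.842 eV·nm)

For E = 481.1 keV = 481100 eV:
λ = 1239.842 keV·pm / 481.1 keV
λ = 2.5771 pm

Calculate the Compton shift:
Δλ = λ_C(1 - cos(110°)) = 2.4263 × 1.3420
Δλ = 3.2562 pm

Final wavelength:
λ' = 2.5771 + 3.2562 = 5.8333 pm

Final energy:
E' = hc/λ' = 1239.842 / 5.8333 = 212.5472 keV

(Intermediate values are shown rounded; full precision is carried through to the final answer.)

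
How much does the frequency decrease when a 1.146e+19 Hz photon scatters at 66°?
5.977e+17 Hz (decrease)

Convert frequency to wavelength (c = 299792458 m/s):
λ₀ = c/f₀ = 299792458/1.146e+19 = 2.6159900e-11 m = 26.1599 pm

Calculate Compton shift:
Δλ = λ_C(1 - cos(66°)) = 1.4394 pm

Final wavelength:
λ' = λ₀ + Δλ = 26.1599 + 1.4394 = 27.5993 pm

Final frequency:
f' = c/λ' = 299792458/2.7599341e-11 = 1.0862305e+19 Hz

Frequency shift (decrease):
Δf = f₀ - f' = 1.146e+19 - 1.0862305e+19 = 5.977e+17 Hz

(Intermediate values are shown rounded; full precision is carried through to the final answer.)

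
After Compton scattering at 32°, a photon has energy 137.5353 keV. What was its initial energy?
143.4001 keV

Convert final energy to wavelength (hc ≈ 1239.842 keV·pm):
λ' = hc/E' = 1239.842 / 137.5353 = 9.0147 pm

Calculate the Compton shift:
Δλ = λ_C(1 - cos(32°))
Δλ = 2.4263 × (1 - cos(32°))
Δλ = 0.3687 pm

Initial wavelength:
λ = λ' - Δλ = 9.0147 - 0.3687 = 8.6460 pm

Initial energy:
E = hc/λ = 1239.842 / 8.6460 = 143.4001 keV

(Intermediate values are shown rounded; full precision is carried through to the final answer.)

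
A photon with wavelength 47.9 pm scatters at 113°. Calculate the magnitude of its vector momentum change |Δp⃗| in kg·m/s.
2.2317e-23 kg·m/s

Photon momentum magnitude is p = h/λ.

Initial momentum:
p₀ = h/λ = 6.6261e-34/4.7900e-11 = 1.3833e-23 kg·m/s

After scattering:
λ' = λ + Δλ = 47.9 + 3.3743 = 51.2743 pm
p' = h/λ' = 6.6261e-34/5.1274e-11 = 1.2923e-23 kg·m/s

Momentum is a vector; the scattered photon's direction makes angle θ = 113° with the incident direction. The magnitude of the vector change Δp⃗ = p⃗₀ − p⃗' is found from the law of cosines:
|Δp⃗|² = p₀² + p'² − 2p₀p'cos θ
|Δp⃗|² = (1.3833e-23)² + (1.2923e-23)² − 2·1.3833e-23·1.2923e-23·cos(113°)
|Δp⃗| = 2.2317e-23 kg·m/s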